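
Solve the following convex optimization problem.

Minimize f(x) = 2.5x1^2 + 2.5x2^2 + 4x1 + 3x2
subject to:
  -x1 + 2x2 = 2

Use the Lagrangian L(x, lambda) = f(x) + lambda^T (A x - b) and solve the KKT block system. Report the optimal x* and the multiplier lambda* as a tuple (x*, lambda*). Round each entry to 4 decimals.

Form the Lagrangian:
  L(x, lambda) = (1/2) x^T Q x + c^T x + lambda^T (A x - b)
Stationarity (grad_x L = 0): Q x + c + A^T lambda = 0.
Primal feasibility: A x = b.

This gives the KKT block system:
  [ Q   A^T ] [ x     ]   [-c ]
  [ A    0  ] [ lambda ] = [ b ]

Solving the linear system:
  x*      = (-1.28, 0.36)
  lambda* = (-2.4)
  f(x*)   = 0.38

x* = (-1.28, 0.36), lambda* = (-2.4)


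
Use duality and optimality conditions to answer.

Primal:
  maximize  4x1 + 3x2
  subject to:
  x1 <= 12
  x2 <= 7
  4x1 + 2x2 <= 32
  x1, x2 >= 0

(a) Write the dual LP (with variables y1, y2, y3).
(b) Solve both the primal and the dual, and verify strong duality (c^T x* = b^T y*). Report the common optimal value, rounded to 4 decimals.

The standard primal-dual pair for 'max c^T x s.t. A x <= b, x >= 0' is:
  Dual:  min b^T y  s.t.  A^T y >= c,  y >= 0.

So the dual LP is:
  minimize  12y1 + 7y2 + 32y3
  subject to:
    y1 + 4y3 >= 4
    y2 + 2y3 >= 3
    y1, y2, y3 >= 0

Solving the primal: x* = (4.5, 7).
  primal value c^T x* = 39.
Solving the dual: y* = (0, 1, 1).
  dual value b^T y* = 39.
Strong duality: c^T x* = b^T y*. Confirmed.

39


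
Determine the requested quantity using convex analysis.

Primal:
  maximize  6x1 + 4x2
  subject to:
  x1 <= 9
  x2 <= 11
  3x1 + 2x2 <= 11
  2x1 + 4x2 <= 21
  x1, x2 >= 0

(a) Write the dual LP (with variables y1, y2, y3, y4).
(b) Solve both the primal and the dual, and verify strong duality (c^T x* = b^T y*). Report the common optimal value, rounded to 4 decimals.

The standard primal-dual pair for 'max c^T x s.t. A x <= b, x >= 0' is:
  Dual:  min b^T y  s.t.  A^T y >= c,  y >= 0.

So the dual LP is:
  minimize  9y1 + 11y2 + 11y3 + 21y4
  subject to:
    y1 + 3y3 + 2y4 >= 6
    y2 + 2y3 + 4y4 >= 4
    y1, y2, y3, y4 >= 0

Solving the primal: x* = (3.6667, 0).
  primal value c^T x* = 22.
Solving the dual: y* = (0, 0, 2, 0).
  dual value b^T y* = 22.
Strong duality: c^T x* = b^T y*. Confirmed.

22


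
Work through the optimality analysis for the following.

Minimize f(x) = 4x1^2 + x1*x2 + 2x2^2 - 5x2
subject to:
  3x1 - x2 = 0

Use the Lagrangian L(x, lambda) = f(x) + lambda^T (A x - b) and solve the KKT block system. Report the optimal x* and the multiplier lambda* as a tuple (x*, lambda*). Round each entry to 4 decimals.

Form the Lagrangian:
  L(x, lambda) = (1/2) x^T Q x + c^T x + lambda^T (A x - b)
Stationarity (grad_x L = 0): Q x + c + A^T lambda = 0.
Primal feasibility: A x = b.

This gives the KKT block system:
  [ Q   A^T ] [ x     ]   [-c ]
  [ A    0  ] [ lambda ] = [ b ]

Solving the linear system:
  x*      = (0.3, 0.9)
  lambda* = (-1.1)
  f(x*)   = -2.25

x* = (0.3, 0.9), lambda* = (-1.1)


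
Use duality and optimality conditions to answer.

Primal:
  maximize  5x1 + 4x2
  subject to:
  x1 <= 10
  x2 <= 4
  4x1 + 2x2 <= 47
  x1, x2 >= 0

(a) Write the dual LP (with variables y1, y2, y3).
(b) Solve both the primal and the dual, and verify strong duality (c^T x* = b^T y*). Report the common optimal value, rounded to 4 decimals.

The standard primal-dual pair for 'max c^T x s.t. A x <= b, x >= 0' is:
  Dual:  min b^T y  s.t.  A^T y >= c,  y >= 0.

So the dual LP is:
  minimize  10y1 + 4y2 + 47y3
  subject to:
    y1 + 4y3 >= 5
    y2 + 2y3 >= 4
    y1, y2, y3 >= 0

Solving the primal: x* = (9.75, 4).
  primal value c^T x* = 64.75.
Solving the dual: y* = (0, 1.5, 1.25).
  dual value b^T y* = 64.75.
Strong duality: c^T x* = b^T y*. Confirmed.

64.75


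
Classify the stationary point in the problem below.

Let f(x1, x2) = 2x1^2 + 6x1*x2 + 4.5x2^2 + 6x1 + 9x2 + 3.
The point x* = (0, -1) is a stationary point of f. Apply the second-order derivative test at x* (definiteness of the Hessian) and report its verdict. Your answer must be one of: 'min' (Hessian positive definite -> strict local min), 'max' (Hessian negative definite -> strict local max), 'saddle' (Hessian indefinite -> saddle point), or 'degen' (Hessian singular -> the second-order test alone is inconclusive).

Compute the Hessian H = grad^2 f:
  H = [[4, 6], [6, 9]]
Verify stationarity: grad f(x*) = H x* + g = (0, 0).
Eigenvalues of H: 0, 13.
H has a zero eigenvalue (singular; positive semidefinite but not definite), so H is neither positive definite, negative definite, nor indefinite. The second-order test alone is inconclusive -> degen.
(Indeed, f is constant along the null direction of H through x*, so x* is not a strict local extremum.)

degen


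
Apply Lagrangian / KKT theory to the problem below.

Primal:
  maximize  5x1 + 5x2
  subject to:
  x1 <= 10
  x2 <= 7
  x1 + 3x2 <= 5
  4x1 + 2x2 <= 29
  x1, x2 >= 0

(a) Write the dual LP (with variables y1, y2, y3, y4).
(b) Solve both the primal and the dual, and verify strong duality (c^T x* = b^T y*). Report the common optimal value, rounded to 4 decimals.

The standard primal-dual pair for 'max c^T x s.t. A x <= b, x >= 0' is:
  Dual:  min b^T y  s.t.  A^T y >= c,  y >= 0.

So the dual LP is:
  minimize  10y1 + 7y2 + 5y3 + 29y4
  subject to:
    y1 + y3 + 4y4 >= 5
    y2 + 3y3 + 2y4 >= 5
    y1, y2, y3, y4 >= 0

Solving the primal: x* = (5, 0).
  primal value c^T x* = 25.
Solving the dual: y* = (0, 0, 5, 0).
  dual value b^T y* = 25.
Strong duality: c^T x* = b^T y*. Confirmed.

25


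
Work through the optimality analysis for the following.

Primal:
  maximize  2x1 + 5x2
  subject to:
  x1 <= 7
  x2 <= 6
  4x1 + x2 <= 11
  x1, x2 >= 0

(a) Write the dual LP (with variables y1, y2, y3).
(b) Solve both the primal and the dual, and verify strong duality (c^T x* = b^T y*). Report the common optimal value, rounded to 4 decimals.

The standard primal-dual pair for 'max c^T x s.t. A x <= b, x >= 0' is:
  Dual:  min b^T y  s.t.  A^T y >= c,  y >= 0.

So the dual LP is:
  minimize  7y1 + 6y2 + 11y3
  subject to:
    y1 + 4y3 >= 2
    y2 + y3 >= 5
    y1, y2, y3 >= 0

Solving the primal: x* = (1.25, 6).
  primal value c^T x* = 32.5.
Solving the dual: y* = (0, 4.5, 0.5).
  dual value b^T y* = 32.5.
Strong duality: c^T x* = b^T y*. Confirmed.

32.5


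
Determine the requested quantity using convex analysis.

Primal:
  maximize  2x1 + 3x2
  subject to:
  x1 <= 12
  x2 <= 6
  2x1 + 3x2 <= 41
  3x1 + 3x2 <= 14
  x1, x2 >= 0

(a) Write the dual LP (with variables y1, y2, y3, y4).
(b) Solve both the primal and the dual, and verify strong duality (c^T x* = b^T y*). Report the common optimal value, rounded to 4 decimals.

The standard primal-dual pair for 'max c^T x s.t. A x <= b, x >= 0' is:
  Dual:  min b^T y  s.t.  A^T y >= c,  y >= 0.

So the dual LP is:
  minimize  12y1 + 6y2 + 41y3 + 14y4
  subject to:
    y1 + 2y3 + 3y4 >= 2
    y2 + 3y3 + 3y4 >= 3
    y1, y2, y3, y4 >= 0

Solving the primal: x* = (0, 4.6667).
  primal value c^T x* = 14.
Solving the dual: y* = (0, 0, 0, 1).
  dual value b^T y* = 14.
Strong duality: c^T x* = b^T y*. Confirmed.

14


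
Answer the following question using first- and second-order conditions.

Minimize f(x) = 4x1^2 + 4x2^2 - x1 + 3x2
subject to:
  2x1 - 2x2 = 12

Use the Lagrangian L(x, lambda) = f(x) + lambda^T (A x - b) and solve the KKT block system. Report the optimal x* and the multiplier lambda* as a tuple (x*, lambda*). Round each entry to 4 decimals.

Form the Lagrangian:
  L(x, lambda) = (1/2) x^T Q x + c^T x + lambda^T (A x - b)
Stationarity (grad_x L = 0): Q x + c + A^T lambda = 0.
Primal feasibility: A x = b.

This gives the KKT block system:
  [ Q   A^T ] [ x     ]   [-c ]
  [ A    0  ] [ lambda ] = [ b ]

Solving the linear system:
  x*      = (2.875, -3.125)
  lambda* = (-11)
  f(x*)   = 59.875

x* = (2.875, -3.125), lambda* = (-11)


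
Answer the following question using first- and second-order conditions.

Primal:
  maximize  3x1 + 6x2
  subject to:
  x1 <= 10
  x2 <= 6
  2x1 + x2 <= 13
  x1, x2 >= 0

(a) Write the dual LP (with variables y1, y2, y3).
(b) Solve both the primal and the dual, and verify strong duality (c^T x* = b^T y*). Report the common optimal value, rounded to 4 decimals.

The standard primal-dual pair for 'max c^T x s.t. A x <= b, x >= 0' is:
  Dual:  min b^T y  s.t.  A^T y >= c,  y >= 0.

So the dual LP is:
  minimize  10y1 + 6y2 + 13y3
  subject to:
    y1 + 2y3 >= 3
    y2 + y3 >= 6
    y1, y2, y3 >= 0

Solving the primal: x* = (3.5, 6).
  primal value c^T x* = 46.5.
Solving the dual: y* = (0, 4.5, 1.5).
  dual value b^T y* = 46.5.
Strong duality: c^T x* = b^T y*. Confirmed.

46.5


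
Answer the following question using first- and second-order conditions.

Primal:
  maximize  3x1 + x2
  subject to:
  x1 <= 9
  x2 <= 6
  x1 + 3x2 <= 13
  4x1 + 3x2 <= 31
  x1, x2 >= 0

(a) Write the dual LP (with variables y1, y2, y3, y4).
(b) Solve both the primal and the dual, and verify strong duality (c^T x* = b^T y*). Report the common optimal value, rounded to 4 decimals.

The standard primal-dual pair for 'max c^T x s.t. A x <= b, x >= 0' is:
  Dual:  min b^T y  s.t.  A^T y >= c,  y >= 0.

So the dual LP is:
  minimize  9y1 + 6y2 + 13y3 + 31y4
  subject to:
    y1 + y3 + 4y4 >= 3
    y2 + 3y3 + 3y4 >= 1
    y1, y2, y3, y4 >= 0

Solving the primal: x* = (7.75, 0).
  primal value c^T x* = 23.25.
Solving the dual: y* = (0, 0, 0, 0.75).
  dual value b^T y* = 23.25.
Strong duality: c^T x* = b^T y*. Confirmed.

23.25


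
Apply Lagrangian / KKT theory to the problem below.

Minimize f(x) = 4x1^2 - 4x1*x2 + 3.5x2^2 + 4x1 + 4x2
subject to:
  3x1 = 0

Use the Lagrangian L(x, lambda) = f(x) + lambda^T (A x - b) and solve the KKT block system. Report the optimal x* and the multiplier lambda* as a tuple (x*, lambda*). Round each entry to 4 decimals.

Form the Lagrangian:
  L(x, lambda) = (1/2) x^T Q x + c^T x + lambda^T (A x - b)
Stationarity (grad_x L = 0): Q x + c + A^T lambda = 0.
Primal feasibility: A x = b.

This gives the KKT block system:
  [ Q   A^T ] [ x     ]   [-c ]
  [ A    0  ] [ lambda ] = [ b ]

Solving the linear system:
  x*      = (0, -0.5714)
  lambda* = (-2.0952)
  f(x*)   = -1.1429

x* = (0, -0.5714), lambda* = (-2.0952)


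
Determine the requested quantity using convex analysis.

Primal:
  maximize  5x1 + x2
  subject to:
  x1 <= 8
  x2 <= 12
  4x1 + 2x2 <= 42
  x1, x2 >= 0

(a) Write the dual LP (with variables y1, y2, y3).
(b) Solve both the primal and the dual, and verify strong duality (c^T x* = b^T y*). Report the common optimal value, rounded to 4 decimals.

The standard primal-dual pair for 'max c^T x s.t. A x <= b, x >= 0' is:
  Dual:  min b^T y  s.t.  A^T y >= c,  y >= 0.

So the dual LP is:
  minimize  8y1 + 12y2 + 42y3
  subject to:
    y1 + 4y3 >= 5
    y2 + 2y3 >= 1
    y1, y2, y3 >= 0

Solving the primal: x* = (8, 5).
  primal value c^T x* = 45.
Solving the dual: y* = (3, 0, 0.5).
  dual value b^T y* = 45.
Strong duality: c^T x* = b^T y*. Confirmed.

45


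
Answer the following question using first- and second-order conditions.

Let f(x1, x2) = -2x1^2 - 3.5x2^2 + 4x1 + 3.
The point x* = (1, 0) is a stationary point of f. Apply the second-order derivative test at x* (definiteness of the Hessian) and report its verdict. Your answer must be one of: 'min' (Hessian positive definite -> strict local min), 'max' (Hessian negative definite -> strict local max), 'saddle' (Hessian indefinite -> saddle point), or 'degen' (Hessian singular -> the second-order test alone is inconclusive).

Compute the Hessian H = grad^2 f:
  H = [[-4, 0], [0, -7]]
Verify stationarity: grad f(x*) = H x* + g = (0, 0).
Eigenvalues of H: -7, -4.
Both eigenvalues < 0, so H is negative definite -> x* is a strict local max.

max


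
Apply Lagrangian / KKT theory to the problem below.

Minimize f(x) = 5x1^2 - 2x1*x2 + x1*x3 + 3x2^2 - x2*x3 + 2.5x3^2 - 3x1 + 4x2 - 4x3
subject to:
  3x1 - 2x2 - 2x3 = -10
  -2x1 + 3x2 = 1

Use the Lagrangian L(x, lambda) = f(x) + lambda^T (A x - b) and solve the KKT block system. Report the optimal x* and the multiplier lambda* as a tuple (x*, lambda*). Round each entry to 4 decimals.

Form the Lagrangian:
  L(x, lambda) = (1/2) x^T Q x + c^T x + lambda^T (A x - b)
Stationarity (grad_x L = 0): Q x + c + A^T lambda = 0.
Primal feasibility: A x = b.

This gives the KKT block system:
  [ Q   A^T ] [ x     ]   [-c ]
  [ A    0  ] [ lambda ] = [ b ]

Solving the linear system:
  x*      = (-1.2634, -0.5089, 3.6139)
  lambda* = (6.6574, 4.4851)
  f(x*)   = 24.6941

x* = (-1.2634, -0.5089, 3.6139), lambda* = (6.6574, 4.4851)


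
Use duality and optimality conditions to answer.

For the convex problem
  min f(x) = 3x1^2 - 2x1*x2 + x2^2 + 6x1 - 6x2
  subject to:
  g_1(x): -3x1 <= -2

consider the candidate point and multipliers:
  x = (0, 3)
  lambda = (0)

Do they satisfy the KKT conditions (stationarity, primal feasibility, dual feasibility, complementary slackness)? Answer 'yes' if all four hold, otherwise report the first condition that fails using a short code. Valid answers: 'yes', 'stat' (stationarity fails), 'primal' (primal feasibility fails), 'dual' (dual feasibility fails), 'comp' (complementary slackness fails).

Gradient of f: grad f(x) = Q x + c = (0, 0)
Constraint values g_i(x) = a_i^T x - b_i:
  g_1((0, 3)) = 2
Stationarity residual: grad f(x) + sum_i lambda_i a_i = (0, 0)
  -> stationarity OK
Primal feasibility (all g_i <= 0): FAILS
Dual feasibility (all lambda_i >= 0): OK
Complementary slackness (lambda_i * g_i(x) = 0 for all i): OK

Verdict: the first failing condition is primal_feasibility -> primal.

primal


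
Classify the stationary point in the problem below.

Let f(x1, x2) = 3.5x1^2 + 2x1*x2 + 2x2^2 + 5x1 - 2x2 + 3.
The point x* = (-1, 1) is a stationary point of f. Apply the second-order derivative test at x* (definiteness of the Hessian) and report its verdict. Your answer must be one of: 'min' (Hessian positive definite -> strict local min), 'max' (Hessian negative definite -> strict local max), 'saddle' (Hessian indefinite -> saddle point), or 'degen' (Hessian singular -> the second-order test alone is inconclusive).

Compute the Hessian H = grad^2 f:
  H = [[7, 2], [2, 4]]
Verify stationarity: grad f(x*) = H x* + g = (0, 0).
Eigenvalues of H: 3, 8.
Both eigenvalues > 0, so H is positive definite -> x* is a strict local min.

min


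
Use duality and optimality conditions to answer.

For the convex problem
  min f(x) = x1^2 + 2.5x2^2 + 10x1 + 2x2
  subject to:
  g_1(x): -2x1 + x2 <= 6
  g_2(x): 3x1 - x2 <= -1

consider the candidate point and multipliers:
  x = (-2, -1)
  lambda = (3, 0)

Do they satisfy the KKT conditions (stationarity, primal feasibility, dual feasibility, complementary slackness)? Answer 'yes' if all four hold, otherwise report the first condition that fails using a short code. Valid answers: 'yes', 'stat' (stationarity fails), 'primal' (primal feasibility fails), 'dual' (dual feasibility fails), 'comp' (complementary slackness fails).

Gradient of f: grad f(x) = Q x + c = (6, -3)
Constraint values g_i(x) = a_i^T x - b_i:
  g_1((-2, -1)) = -3
  g_2((-2, -1)) = -4
Stationarity residual: grad f(x) + sum_i lambda_i a_i = (0, 0)
  -> stationarity OK
Primal feasibility (all g_i <= 0): OK
Dual feasibility (all lambda_i >= 0): OK
Complementary slackness (lambda_i * g_i(x) = 0 for all i): FAILS

Verdict: the first failing condition is complementary_slackness -> comp.

comp


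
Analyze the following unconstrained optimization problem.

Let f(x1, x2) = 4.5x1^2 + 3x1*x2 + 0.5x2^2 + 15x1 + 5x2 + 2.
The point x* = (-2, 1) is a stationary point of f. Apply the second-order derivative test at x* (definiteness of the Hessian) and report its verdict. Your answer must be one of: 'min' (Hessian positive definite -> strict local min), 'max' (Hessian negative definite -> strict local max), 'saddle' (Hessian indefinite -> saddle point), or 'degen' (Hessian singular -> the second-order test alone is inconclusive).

Compute the Hessian H = grad^2 f:
  H = [[9, 3], [3, 1]]
Verify stationarity: grad f(x*) = H x* + g = (0, 0).
Eigenvalues of H: 0, 10.
H has a zero eigenvalue (singular; positive semidefinite but not definite), so H is neither positive definite, negative definite, nor indefinite. The second-order test alone is inconclusive -> degen.
(Indeed, f is constant along the null direction of H through x*, so x* is not a strict local extremum.)

degen


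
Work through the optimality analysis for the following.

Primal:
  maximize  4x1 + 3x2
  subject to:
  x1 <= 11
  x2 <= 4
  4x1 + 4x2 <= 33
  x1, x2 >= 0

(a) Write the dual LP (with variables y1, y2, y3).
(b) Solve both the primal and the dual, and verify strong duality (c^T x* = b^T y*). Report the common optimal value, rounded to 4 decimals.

The standard primal-dual pair for 'max c^T x s.t. A x <= b, x >= 0' is:
  Dual:  min b^T y  s.t.  A^T y >= c,  y >= 0.

So the dual LP is:
  minimize  11y1 + 4y2 + 33y3
  subject to:
    y1 + 4y3 >= 4
    y2 + 4y3 >= 3
    y1, y2, y3 >= 0

Solving the primal: x* = (8.25, 0).
  primal value c^T x* = 33.
Solving the dual: y* = (0, 0, 1).
  dual value b^T y* = 33.
Strong duality: c^T x* = b^T y*. Confirmed.

33


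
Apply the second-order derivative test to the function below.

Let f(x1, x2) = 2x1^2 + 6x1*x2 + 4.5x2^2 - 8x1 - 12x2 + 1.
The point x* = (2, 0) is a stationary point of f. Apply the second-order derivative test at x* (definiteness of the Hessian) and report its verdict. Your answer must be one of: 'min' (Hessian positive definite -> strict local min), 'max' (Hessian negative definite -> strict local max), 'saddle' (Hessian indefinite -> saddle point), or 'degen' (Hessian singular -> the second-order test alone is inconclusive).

Compute the Hessian H = grad^2 f:
  H = [[4, 6], [6, 9]]
Verify stationarity: grad f(x*) = H x* + g = (0, 0).
Eigenvalues of H: 0, 13.
H has a zero eigenvalue (singular; positive semidefinite but not definite), so H is neither positive definite, negative definite, nor indefinite. The second-order test alone is inconclusive -> degen.
(Indeed, f is constant along the null direction of H through x*, so x* is not a strict local extremum.)

degen


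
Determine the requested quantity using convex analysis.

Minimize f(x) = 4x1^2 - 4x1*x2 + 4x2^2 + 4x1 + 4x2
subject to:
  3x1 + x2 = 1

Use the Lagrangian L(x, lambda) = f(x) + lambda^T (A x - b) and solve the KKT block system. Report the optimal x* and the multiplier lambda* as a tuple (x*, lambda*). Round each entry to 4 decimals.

Form the Lagrangian:
  L(x, lambda) = (1/2) x^T Q x + c^T x + lambda^T (A x - b)
Stationarity (grad_x L = 0): Q x + c + A^T lambda = 0.
Primal feasibility: A x = b.

This gives the KKT block system:
  [ Q   A^T ] [ x     ]   [-c ]
  [ A    0  ] [ lambda ] = [ b ]

Solving the linear system:
  x*      = (0.3462, -0.0385)
  lambda* = (-2.3077)
  f(x*)   = 1.7692

x* = (0.3462, -0.0385), lambda* = (-2.3077)


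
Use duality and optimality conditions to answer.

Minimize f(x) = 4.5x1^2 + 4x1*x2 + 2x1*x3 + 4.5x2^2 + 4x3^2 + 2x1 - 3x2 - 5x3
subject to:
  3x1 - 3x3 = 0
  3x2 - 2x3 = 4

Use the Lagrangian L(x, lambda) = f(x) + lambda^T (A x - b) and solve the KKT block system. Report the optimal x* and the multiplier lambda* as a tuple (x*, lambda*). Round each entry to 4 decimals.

Form the Lagrangian:
  L(x, lambda) = (1/2) x^T Q x + c^T x + lambda^T (A x - b)
Stationarity (grad_x L = 0): Q x + c + A^T lambda = 0.
Primal feasibility: A x = b.

This gives the KKT block system:
  [ Q   A^T ] [ x     ]   [-c ]
  [ A    0  ] [ lambda ] = [ b ]

Solving the linear system:
  x*      = (-0.2747, 1.1502, -0.2747)
  lambda* = (-1.1929, -2.0842)
  f(x*)   = 2.8553

x* = (-0.2747, 1.1502, -0.2747), lambda* = (-1.1929, -2.0842)


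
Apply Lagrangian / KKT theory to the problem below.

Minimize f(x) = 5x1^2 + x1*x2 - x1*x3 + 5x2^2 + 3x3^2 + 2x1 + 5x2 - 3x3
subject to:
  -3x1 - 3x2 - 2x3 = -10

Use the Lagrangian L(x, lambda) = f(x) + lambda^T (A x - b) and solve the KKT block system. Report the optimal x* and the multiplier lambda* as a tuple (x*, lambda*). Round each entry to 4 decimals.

Form the Lagrangian:
  L(x, lambda) = (1/2) x^T Q x + c^T x + lambda^T (A x - b)
Stationarity (grad_x L = 0): Q x + c + A^T lambda = 0.
Primal feasibility: A x = b.

This gives the KKT block system:
  [ Q   A^T ] [ x     ]   [-c ]
  [ A    0  ] [ lambda ] = [ b ]

Solving the linear system:
  x*      = (1.2386, 0.6673, 2.1411)
  lambda* = (4.304)
  f(x*)   = 21.2154

x* = (1.2386, 0.6673, 2.1411), lambda* = (4.304)


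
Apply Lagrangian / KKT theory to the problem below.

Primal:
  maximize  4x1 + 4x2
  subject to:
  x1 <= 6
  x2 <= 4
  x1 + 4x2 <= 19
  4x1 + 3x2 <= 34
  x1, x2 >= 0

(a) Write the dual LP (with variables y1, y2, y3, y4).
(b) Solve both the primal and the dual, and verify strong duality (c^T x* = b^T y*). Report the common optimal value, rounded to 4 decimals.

The standard primal-dual pair for 'max c^T x s.t. A x <= b, x >= 0' is:
  Dual:  min b^T y  s.t.  A^T y >= c,  y >= 0.

So the dual LP is:
  minimize  6y1 + 4y2 + 19y3 + 34y4
  subject to:
    y1 + y3 + 4y4 >= 4
    y2 + 4y3 + 3y4 >= 4
    y1, y2, y3, y4 >= 0

Solving the primal: x* = (6, 3.25).
  primal value c^T x* = 37.
Solving the dual: y* = (3, 0, 1, 0).
  dual value b^T y* = 37.
Strong duality: c^T x* = b^T y*. Confirmed.

37


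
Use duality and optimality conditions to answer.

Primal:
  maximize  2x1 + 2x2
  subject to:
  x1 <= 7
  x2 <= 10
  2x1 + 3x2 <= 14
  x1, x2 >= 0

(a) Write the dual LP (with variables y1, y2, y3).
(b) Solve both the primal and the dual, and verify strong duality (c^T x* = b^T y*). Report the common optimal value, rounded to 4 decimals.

The standard primal-dual pair for 'max c^T x s.t. A x <= b, x >= 0' is:
  Dual:  min b^T y  s.t.  A^T y >= c,  y >= 0.

So the dual LP is:
  minimize  7y1 + 10y2 + 14y3
  subject to:
    y1 + 2y3 >= 2
    y2 + 3y3 >= 2
    y1, y2, y3 >= 0

Solving the primal: x* = (7, 0).
  primal value c^T x* = 14.
Solving the dual: y* = (0.6667, 0, 0.6667).
  dual value b^T y* = 14.
Strong duality: c^T x* = b^T y*. Confirmed.

14


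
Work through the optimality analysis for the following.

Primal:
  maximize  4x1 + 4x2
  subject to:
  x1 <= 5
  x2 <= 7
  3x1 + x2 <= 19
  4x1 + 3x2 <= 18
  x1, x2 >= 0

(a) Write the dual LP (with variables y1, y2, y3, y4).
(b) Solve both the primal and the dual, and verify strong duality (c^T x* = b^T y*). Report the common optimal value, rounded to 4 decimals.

The standard primal-dual pair for 'max c^T x s.t. A x <= b, x >= 0' is:
  Dual:  min b^T y  s.t.  A^T y >= c,  y >= 0.

So the dual LP is:
  minimize  5y1 + 7y2 + 19y3 + 18y4
  subject to:
    y1 + 3y3 + 4y4 >= 4
    y2 + y3 + 3y4 >= 4
    y1, y2, y3, y4 >= 0

Solving the primal: x* = (0, 6).
  primal value c^T x* = 24.
Solving the dual: y* = (0, 0, 0, 1.3333).
  dual value b^T y* = 24.
Strong duality: c^T x* = b^T y*. Confirmed.

24


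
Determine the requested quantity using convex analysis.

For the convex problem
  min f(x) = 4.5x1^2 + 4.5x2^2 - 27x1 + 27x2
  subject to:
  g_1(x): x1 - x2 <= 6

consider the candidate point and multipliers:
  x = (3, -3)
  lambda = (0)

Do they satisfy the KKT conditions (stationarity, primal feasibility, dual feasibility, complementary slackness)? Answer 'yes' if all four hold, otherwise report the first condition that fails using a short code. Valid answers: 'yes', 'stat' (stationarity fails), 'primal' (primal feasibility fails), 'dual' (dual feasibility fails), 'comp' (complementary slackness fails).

Gradient of f: grad f(x) = Q x + c = (0, 0)
Constraint values g_i(x) = a_i^T x - b_i:
  g_1((3, -3)) = 0
Stationarity residual: grad f(x) + sum_i lambda_i a_i = (0, 0)
  -> stationarity OK
Primal feasibility (all g_i <= 0): OK
Dual feasibility (all lambda_i >= 0): OK
Complementary slackness (lambda_i * g_i(x) = 0 for all i): OK

Verdict: yes, KKT holds.

yes


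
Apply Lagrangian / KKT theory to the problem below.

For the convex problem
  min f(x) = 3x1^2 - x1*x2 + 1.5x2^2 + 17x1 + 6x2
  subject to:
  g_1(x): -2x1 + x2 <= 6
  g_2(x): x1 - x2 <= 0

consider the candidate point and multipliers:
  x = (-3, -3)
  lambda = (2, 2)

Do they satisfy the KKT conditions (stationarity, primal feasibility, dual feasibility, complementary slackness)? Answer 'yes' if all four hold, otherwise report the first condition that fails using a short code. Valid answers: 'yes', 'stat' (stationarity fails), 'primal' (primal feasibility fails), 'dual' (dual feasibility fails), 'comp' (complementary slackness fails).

Gradient of f: grad f(x) = Q x + c = (2, 0)
Constraint values g_i(x) = a_i^T x - b_i:
  g_1((-3, -3)) = -3
  g_2((-3, -3)) = 0
Stationarity residual: grad f(x) + sum_i lambda_i a_i = (0, 0)
  -> stationarity OK
Primal feasibility (all g_i <= 0): OK
Dual feasibility (all lambda_i >= 0): OK
Complementary slackness (lambda_i * g_i(x) = 0 for all i): FAILS

Verdict: the first failing condition is complementary_slackness -> comp.

comp


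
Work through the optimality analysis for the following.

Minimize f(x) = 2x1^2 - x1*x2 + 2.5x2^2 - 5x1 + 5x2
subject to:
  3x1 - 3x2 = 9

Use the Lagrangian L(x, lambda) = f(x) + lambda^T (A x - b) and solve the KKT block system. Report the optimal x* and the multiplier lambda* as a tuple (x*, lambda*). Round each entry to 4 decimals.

Form the Lagrangian:
  L(x, lambda) = (1/2) x^T Q x + c^T x + lambda^T (A x - b)
Stationarity (grad_x L = 0): Q x + c + A^T lambda = 0.
Primal feasibility: A x = b.

This gives the KKT block system:
  [ Q   A^T ] [ x     ]   [-c ]
  [ A    0  ] [ lambda ] = [ b ]

Solving the linear system:
  x*      = (1.7143, -1.2857)
  lambda* = (-1.0476)
  f(x*)   = -2.7857

x* = (1.7143, -1.2857), lambda* = (-1.0476)


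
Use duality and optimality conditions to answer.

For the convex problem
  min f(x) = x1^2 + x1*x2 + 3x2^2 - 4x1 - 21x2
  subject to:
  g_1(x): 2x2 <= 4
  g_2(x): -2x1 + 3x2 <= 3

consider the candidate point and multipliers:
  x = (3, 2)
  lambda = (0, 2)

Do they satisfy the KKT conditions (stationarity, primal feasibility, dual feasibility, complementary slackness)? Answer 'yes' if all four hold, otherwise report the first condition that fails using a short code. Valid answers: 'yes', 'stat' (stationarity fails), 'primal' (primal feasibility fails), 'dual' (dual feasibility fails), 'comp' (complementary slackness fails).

Gradient of f: grad f(x) = Q x + c = (4, -6)
Constraint values g_i(x) = a_i^T x - b_i:
  g_1((3, 2)) = 0
  g_2((3, 2)) = -3
Stationarity residual: grad f(x) + sum_i lambda_i a_i = (0, 0)
  -> stationarity OK
Primal feasibility (all g_i <= 0): OK
Dual feasibility (all lambda_i >= 0): OK
Complementary slackness (lambda_i * g_i(x) = 0 for all i): FAILS

Verdict: the first failing condition is complementary_slackness -> comp.

comp


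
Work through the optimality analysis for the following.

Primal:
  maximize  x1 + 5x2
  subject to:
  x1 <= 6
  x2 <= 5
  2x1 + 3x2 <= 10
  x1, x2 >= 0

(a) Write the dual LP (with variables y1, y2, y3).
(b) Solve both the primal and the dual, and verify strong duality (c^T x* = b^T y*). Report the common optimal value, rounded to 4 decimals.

The standard primal-dual pair for 'max c^T x s.t. A x <= b, x >= 0' is:
  Dual:  min b^T y  s.t.  A^T y >= c,  y >= 0.

So the dual LP is:
  minimize  6y1 + 5y2 + 10y3
  subject to:
    y1 + 2y3 >= 1
    y2 + 3y3 >= 5
    y1, y2, y3 >= 0

Solving the primal: x* = (0, 3.3333).
  primal value c^T x* = 16.6667.
Solving the dual: y* = (0, 0, 1.6667).
  dual value b^T y* = 16.6667.
Strong duality: c^T x* = b^T y*. Confirmed.

16.6667


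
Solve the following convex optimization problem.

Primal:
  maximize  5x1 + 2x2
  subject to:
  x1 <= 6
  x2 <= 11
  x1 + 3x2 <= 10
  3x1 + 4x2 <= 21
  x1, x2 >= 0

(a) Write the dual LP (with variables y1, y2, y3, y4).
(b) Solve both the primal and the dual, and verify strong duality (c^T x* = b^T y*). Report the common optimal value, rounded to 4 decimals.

The standard primal-dual pair for 'max c^T x s.t. A x <= b, x >= 0' is:
  Dual:  min b^T y  s.t.  A^T y >= c,  y >= 0.

So the dual LP is:
  minimize  6y1 + 11y2 + 10y3 + 21y4
  subject to:
    y1 + y3 + 3y4 >= 5
    y2 + 3y3 + 4y4 >= 2
    y1, y2, y3, y4 >= 0

Solving the primal: x* = (6, 0.75).
  primal value c^T x* = 31.5.
Solving the dual: y* = (3.5, 0, 0, 0.5).
  dual value b^T y* = 31.5.
Strong duality: c^T x* = b^T y*. Confirmed.

31.5


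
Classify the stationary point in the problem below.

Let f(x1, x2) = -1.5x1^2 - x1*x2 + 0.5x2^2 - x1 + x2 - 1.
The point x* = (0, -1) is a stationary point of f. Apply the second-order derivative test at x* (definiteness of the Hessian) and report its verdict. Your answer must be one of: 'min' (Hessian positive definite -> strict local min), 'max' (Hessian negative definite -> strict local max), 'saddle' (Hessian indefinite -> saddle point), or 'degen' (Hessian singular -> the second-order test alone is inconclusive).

Compute the Hessian H = grad^2 f:
  H = [[-3, -1], [-1, 1]]
Verify stationarity: grad f(x*) = H x* + g = (0, 0).
Eigenvalues of H: -3.2361, 1.2361.
Eigenvalues have mixed signs, so H is indefinite -> x* is a saddle point.

saddle


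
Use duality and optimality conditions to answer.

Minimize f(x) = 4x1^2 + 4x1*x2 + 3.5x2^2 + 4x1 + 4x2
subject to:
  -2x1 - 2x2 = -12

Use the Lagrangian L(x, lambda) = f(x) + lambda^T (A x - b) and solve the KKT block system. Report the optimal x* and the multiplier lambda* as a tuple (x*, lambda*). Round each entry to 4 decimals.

Form the Lagrangian:
  L(x, lambda) = (1/2) x^T Q x + c^T x + lambda^T (A x - b)
Stationarity (grad_x L = 0): Q x + c + A^T lambda = 0.
Primal feasibility: A x = b.

This gives the KKT block system:
  [ Q   A^T ] [ x     ]   [-c ]
  [ A    0  ] [ lambda ] = [ b ]

Solving the linear system:
  x*      = (2.5714, 3.4286)
  lambda* = (19.1429)
  f(x*)   = 126.8571

x* = (2.5714, 3.4286), lambda* = (19.1429)


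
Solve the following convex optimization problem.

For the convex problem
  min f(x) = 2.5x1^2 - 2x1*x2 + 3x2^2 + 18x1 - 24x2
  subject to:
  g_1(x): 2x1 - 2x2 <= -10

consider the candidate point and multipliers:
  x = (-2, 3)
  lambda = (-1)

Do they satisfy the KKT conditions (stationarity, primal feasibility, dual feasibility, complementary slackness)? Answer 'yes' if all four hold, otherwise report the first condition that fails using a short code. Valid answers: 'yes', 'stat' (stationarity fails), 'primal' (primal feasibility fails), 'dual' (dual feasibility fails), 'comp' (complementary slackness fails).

Gradient of f: grad f(x) = Q x + c = (2, -2)
Constraint values g_i(x) = a_i^T x - b_i:
  g_1((-2, 3)) = 0
Stationarity residual: grad f(x) + sum_i lambda_i a_i = (0, 0)
  -> stationarity OK
Primal feasibility (all g_i <= 0): OK
Dual feasibility (all lambda_i >= 0): FAILS
Complementary slackness (lambda_i * g_i(x) = 0 for all i): OK

Verdict: the first failing condition is dual_feasibility -> dual.

dual


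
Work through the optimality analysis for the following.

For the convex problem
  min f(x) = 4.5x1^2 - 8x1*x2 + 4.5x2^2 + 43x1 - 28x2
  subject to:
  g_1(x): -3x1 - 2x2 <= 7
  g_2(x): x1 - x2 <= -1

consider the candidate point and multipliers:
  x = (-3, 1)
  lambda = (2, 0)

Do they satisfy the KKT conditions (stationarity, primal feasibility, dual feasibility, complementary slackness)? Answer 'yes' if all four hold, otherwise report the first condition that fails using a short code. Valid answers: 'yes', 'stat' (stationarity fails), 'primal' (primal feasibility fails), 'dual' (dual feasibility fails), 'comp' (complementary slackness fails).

Gradient of f: grad f(x) = Q x + c = (8, 5)
Constraint values g_i(x) = a_i^T x - b_i:
  g_1((-3, 1)) = 0
  g_2((-3, 1)) = -3
Stationarity residual: grad f(x) + sum_i lambda_i a_i = (2, 1)
  -> stationarity FAILS
Primal feasibility (all g_i <= 0): OK
Dual feasibility (all lambda_i >= 0): OK
Complementary slackness (lambda_i * g_i(x) = 0 for all i): OK

Verdict: the first failing condition is stationarity -> stat.

stat


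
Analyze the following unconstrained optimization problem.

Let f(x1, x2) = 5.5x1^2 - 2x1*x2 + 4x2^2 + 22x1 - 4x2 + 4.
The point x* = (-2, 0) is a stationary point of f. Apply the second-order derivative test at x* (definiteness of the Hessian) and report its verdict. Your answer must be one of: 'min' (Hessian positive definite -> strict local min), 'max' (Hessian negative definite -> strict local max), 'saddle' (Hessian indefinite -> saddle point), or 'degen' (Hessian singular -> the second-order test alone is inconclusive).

Compute the Hessian H = grad^2 f:
  H = [[11, -2], [-2, 8]]
Verify stationarity: grad f(x*) = H x* + g = (0, 0).
Eigenvalues of H: 7, 12.
Both eigenvalues > 0, so H is positive definite -> x* is a strict local min.

min


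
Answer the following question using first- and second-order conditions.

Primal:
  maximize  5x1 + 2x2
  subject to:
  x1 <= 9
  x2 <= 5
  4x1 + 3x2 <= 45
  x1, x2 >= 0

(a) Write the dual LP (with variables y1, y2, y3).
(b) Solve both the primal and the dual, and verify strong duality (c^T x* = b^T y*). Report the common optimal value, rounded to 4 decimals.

The standard primal-dual pair for 'max c^T x s.t. A x <= b, x >= 0' is:
  Dual:  min b^T y  s.t.  A^T y >= c,  y >= 0.

So the dual LP is:
  minimize  9y1 + 5y2 + 45y3
  subject to:
    y1 + 4y3 >= 5
    y2 + 3y3 >= 2
    y1, y2, y3 >= 0

Solving the primal: x* = (9, 3).
  primal value c^T x* = 51.
Solving the dual: y* = (2.3333, 0, 0.6667).
  dual value b^T y* = 51.
Strong duality: c^T x* = b^T y*. Confirmed.

51


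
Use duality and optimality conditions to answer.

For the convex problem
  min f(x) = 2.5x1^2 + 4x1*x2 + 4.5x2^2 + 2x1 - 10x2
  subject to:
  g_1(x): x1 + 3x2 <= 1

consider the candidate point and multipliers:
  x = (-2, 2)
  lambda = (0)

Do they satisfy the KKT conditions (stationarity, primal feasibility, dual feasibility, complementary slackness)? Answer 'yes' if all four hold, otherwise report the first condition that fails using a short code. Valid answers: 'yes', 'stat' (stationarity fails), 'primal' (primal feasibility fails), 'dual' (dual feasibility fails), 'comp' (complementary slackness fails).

Gradient of f: grad f(x) = Q x + c = (0, 0)
Constraint values g_i(x) = a_i^T x - b_i:
  g_1((-2, 2)) = 3
Stationarity residual: grad f(x) + sum_i lambda_i a_i = (0, 0)
  -> stationarity OK
Primal feasibility (all g_i <= 0): FAILS
Dual feasibility (all lambda_i >= 0): OK
Complementary slackness (lambda_i * g_i(x) = 0 for all i): OK

Verdict: the first failing condition is primal_feasibility -> primal.

primal


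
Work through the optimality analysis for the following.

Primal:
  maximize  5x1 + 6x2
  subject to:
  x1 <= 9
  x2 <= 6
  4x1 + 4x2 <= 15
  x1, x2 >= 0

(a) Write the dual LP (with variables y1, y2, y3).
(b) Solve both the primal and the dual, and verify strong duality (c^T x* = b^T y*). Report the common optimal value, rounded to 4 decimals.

The standard primal-dual pair for 'max c^T x s.t. A x <= b, x >= 0' is:
  Dual:  min b^T y  s.t.  A^T y >= c,  y >= 0.

So the dual LP is:
  minimize  9y1 + 6y2 + 15y3
  subject to:
    y1 + 4y3 >= 5
    y2 + 4y3 >= 6
    y1, y2, y3 >= 0

Solving the primal: x* = (0, 3.75).
  primal value c^T x* = 22.5.
Solving the dual: y* = (0, 0, 1.5).
  dual value b^T y* = 22.5.
Strong duality: c^T x* = b^T y*. Confirmed.

22.5


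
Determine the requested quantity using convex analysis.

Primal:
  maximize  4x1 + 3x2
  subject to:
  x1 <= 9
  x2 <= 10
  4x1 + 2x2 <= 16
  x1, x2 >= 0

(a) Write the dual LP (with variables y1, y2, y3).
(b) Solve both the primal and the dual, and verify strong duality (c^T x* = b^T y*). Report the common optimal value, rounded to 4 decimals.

The standard primal-dual pair for 'max c^T x s.t. A x <= b, x >= 0' is:
  Dual:  min b^T y  s.t.  A^T y >= c,  y >= 0.

So the dual LP is:
  minimize  9y1 + 10y2 + 16y3
  subject to:
    y1 + 4y3 >= 4
    y2 + 2y3 >= 3
    y1, y2, y3 >= 0

Solving the primal: x* = (0, 8).
  primal value c^T x* = 24.
Solving the dual: y* = (0, 0, 1.5).
  dual value b^T y* = 24.
Strong duality: c^T x* = b^T y*. Confirmed.

24


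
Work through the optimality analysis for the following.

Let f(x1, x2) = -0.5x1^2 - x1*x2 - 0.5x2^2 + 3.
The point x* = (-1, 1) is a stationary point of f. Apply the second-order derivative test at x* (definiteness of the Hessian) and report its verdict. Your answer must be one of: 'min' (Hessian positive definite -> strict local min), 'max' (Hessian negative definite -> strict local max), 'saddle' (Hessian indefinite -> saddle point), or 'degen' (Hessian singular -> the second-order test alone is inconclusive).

Compute the Hessian H = grad^2 f:
  H = [[-1, -1], [-1, -1]]
Verify stationarity: grad f(x*) = H x* + g = (0, 0).
Eigenvalues of H: -2, 0.
H has a zero eigenvalue (singular; negative semidefinite but not definite), so H is neither positive definite, negative definite, nor indefinite. The second-order test alone is inconclusive -> degen.
(Indeed, f is constant along the null direction of H through x*, so x* is not a strict local extremum.)

degen


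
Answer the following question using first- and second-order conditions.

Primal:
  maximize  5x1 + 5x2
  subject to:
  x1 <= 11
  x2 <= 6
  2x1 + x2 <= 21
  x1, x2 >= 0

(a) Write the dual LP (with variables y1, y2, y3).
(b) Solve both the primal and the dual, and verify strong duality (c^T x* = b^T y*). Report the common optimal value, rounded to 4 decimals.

The standard primal-dual pair for 'max c^T x s.t. A x <= b, x >= 0' is:
  Dual:  min b^T y  s.t.  A^T y >= c,  y >= 0.

So the dual LP is:
  minimize  11y1 + 6y2 + 21y3
  subject to:
    y1 + 2y3 >= 5
    y2 + y3 >= 5
    y1, y2, y3 >= 0

Solving the primal: x* = (7.5, 6).
  primal value c^T x* = 67.5.
Solving the dual: y* = (0, 2.5, 2.5).
  dual value b^T y* = 67.5.
Strong duality: c^T x* = b^T y*. Confirmed.

67.5


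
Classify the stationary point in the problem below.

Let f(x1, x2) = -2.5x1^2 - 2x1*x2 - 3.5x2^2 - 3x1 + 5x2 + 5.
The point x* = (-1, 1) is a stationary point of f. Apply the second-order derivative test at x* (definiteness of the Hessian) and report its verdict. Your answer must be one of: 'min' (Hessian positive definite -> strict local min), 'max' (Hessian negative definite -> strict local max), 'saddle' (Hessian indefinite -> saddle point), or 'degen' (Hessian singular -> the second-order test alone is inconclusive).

Compute the Hessian H = grad^2 f:
  H = [[-5, -2], [-2, -7]]
Verify stationarity: grad f(x*) = H x* + g = (0, 0).
Eigenvalues of H: -8.2361, -3.7639.
Both eigenvalues < 0, so H is negative definite -> x* is a strict local max.

max


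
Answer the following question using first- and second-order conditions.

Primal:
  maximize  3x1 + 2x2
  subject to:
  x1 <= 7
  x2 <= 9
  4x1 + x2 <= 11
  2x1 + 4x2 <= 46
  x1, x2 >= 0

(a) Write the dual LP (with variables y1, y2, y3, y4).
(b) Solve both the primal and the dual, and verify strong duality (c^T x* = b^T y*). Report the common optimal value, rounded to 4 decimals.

The standard primal-dual pair for 'max c^T x s.t. A x <= b, x >= 0' is:
  Dual:  min b^T y  s.t.  A^T y >= c,  y >= 0.

So the dual LP is:
  minimize  7y1 + 9y2 + 11y3 + 46y4
  subject to:
    y1 + 4y3 + 2y4 >= 3
    y2 + y3 + 4y4 >= 2
    y1, y2, y3, y4 >= 0

Solving the primal: x* = (0.5, 9).
  primal value c^T x* = 19.5.
Solving the dual: y* = (0, 1.25, 0.75, 0).
  dual value b^T y* = 19.5.
Strong duality: c^T x* = b^T y*. Confirmed.

19.5


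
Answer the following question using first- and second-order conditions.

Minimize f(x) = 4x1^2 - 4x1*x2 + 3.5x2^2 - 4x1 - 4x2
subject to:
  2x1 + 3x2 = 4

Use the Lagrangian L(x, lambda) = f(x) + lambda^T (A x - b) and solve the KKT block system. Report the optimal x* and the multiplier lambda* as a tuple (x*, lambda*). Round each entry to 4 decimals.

Form the Lagrangian:
  L(x, lambda) = (1/2) x^T Q x + c^T x + lambda^T (A x - b)
Stationarity (grad_x L = 0): Q x + c + A^T lambda = 0.
Primal feasibility: A x = b.

This gives the KKT block system:
  [ Q   A^T ] [ x     ]   [-c ]
  [ A    0  ] [ lambda ] = [ b ]

Solving the linear system:
  x*      = (0.7838, 0.8108)
  lambda* = (0.4865)
  f(x*)   = -4.1622

x* = (0.7838, 0.8108), lambda* = (0.4865)


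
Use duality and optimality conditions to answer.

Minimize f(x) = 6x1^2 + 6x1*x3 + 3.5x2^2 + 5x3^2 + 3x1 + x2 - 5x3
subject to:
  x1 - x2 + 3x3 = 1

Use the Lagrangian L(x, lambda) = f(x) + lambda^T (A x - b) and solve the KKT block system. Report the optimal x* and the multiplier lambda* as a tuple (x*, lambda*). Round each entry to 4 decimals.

Form the Lagrangian:
  L(x, lambda) = (1/2) x^T Q x + c^T x + lambda^T (A x - b)
Stationarity (grad_x L = 0): Q x + c + A^T lambda = 0.
Primal feasibility: A x = b.

This gives the KKT block system:
  [ Q   A^T ] [ x     ]   [-c ]
  [ A    0  ] [ lambda ] = [ b ]

Solving the linear system:
  x*      = (-0.6109, 0.0122, 0.541)
  lambda* = (1.0851)
  f(x*)   = -2.8055

x* = (-0.6109, 0.0122, 0.541), lambda* = (1.0851)
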